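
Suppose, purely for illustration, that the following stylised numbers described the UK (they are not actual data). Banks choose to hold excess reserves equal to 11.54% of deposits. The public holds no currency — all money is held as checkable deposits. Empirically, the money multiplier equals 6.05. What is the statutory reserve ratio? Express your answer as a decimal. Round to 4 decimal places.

Using m = 6.05. Since m = (1 + c)/(c + rr + e), the denominator satisfies c + rr + e = (1 + c)/m = (1 + 0) / 6.05 ≈ 0.165289.
With c = 0 and e = 0.1154, the statutory reserve ratio is 0.165289 − 0 − 0.1154 = 0.049889.

0.0499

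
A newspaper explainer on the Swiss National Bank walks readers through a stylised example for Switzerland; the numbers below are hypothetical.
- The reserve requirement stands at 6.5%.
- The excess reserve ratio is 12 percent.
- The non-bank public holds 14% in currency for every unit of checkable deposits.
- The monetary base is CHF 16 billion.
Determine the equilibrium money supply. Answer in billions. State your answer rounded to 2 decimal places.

CHF 56.12 billion

The money multiplier is m = (1 + c) / (rr + e + c) = (1 + 0.14) / (0.065 + 0.12 + 0.14) ≈ 3.50769.
So M = m × MB = 3.50769 × 16 ≈ 56.123 billion.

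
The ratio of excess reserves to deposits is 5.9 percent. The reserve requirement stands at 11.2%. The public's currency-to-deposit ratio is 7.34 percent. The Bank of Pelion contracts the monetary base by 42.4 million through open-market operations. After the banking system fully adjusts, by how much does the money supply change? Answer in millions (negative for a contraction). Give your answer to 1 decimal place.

-186.2 million

The money multiplier is m = (1 + c) / (rr + e + c) = (1 + 0.0734) / (0.112 + 0.059 + 0.0734) ≈ 4.3920.
The sale removes 42.4 million of base, so ΔM = m × ΔMB = 4.3920 × (−42.4) = -186.2208 million.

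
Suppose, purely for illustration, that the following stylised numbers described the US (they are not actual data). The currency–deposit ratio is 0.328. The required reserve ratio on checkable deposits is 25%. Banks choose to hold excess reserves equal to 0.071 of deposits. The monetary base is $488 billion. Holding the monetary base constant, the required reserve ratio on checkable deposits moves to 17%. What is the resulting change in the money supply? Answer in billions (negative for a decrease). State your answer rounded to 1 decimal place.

Initially m₁ = (1 + 0.328) / (0.25 + 0.071 + 0.328) ≈ 2.04622, so M₁ = 2.04622 × 488 ≈ 998.5554 billion.
After the change m₂ = (1 + 0.328) / (0.17 + 0.071 + 0.328) ≈ 2.33392, so M₂ = 2.33392 × 488 ≈ 1138.953 billion.
ΔM = M₂ − M₁ = 1138.953 − 998.5554 = 140.3976 billion.

$140.4 billion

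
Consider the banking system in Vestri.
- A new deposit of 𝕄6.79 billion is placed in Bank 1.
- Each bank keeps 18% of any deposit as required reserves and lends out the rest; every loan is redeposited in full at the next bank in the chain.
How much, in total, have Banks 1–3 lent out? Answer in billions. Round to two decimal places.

Bank i lends (1 − rr)^i of the original deposit: Bank 1 lends 6.79·0.8200 = 5.5678, Bank 2 lends 6.79·0.8200² ≈ 4.5656, and so on.
Summing a geometric series: total = 6.79·[0.8200·(1 − 0.8200^3) / (1 − 0.8200)] ≈ 13.8772 billion.

𝕄13.88 billion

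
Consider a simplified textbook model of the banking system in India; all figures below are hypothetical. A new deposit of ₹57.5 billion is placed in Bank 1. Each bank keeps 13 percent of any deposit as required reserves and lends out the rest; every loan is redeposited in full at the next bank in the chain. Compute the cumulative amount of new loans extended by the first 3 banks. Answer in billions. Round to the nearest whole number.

₹131 billion

Bank i lends (1 − rr)^i of the original deposit: Bank 1 lends 57.5·0.8700 = 50.0250, Bank 2 lends 57.5·0.8700² ≈ 43.5217, and so on.
Summing a geometric series: total = 57.5·[0.8700·(1 − 0.8700^3) / (1 − 0.8700)] ≈ 131.4107 billion.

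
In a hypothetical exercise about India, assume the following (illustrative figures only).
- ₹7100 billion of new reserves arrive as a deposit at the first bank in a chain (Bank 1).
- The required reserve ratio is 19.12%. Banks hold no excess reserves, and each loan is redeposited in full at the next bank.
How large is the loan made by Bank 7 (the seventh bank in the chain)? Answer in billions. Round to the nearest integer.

₹1607 billion

Each bank lends a fraction (1 − rr) = 0.8088 of the deposit it receives, so Bank 7 receives 7100·0.8088^6 and lends 7100·0.8088^7 ≈ 1607.4828 billion.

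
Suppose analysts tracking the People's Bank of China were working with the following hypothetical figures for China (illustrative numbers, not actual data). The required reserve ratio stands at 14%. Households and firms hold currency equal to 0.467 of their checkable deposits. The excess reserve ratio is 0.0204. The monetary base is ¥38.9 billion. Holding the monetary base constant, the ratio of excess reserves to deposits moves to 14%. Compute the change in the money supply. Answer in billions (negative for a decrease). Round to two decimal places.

Initially m₁ = (1 + 0.467) / (0.14 + 0.0204 + 0.467) ≈ 2.33822, so M₁ = 2.33822 × 38.9 ≈ 90.9568 billion.
After the change m₂ = (1 + 0.467) / (0.14 + 0.14 + 0.467) ≈ 1.96386, so M₂ = 1.96386 × 38.9 ≈ 76.3942 billion.
ΔM = M₂ − M₁ = 76.3942 − 90.9568 = -14.5626 billion.

-14.56 billion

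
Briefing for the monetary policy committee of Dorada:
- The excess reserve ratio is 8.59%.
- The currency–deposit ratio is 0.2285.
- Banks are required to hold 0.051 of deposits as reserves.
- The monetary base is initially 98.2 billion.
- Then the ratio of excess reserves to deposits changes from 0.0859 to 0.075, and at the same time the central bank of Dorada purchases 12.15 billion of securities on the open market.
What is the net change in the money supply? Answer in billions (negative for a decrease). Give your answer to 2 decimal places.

Before: m₁ = (1 + 0.2285) / (0.051 + 0.0859 + 0.2285) ≈ 3.362069, MB₁ = 98.2, so M₁ = 3.362069 × 98.2 ≈ 330.1552 billion.
After: m₂ = (1 + 0.2285) / (0.051 + 0.075 + 0.2285) ≈ 3.465444, MB₂ = 98.2 + 12.15 = 110.35, so M₂ = 3.465444 × 110.35 ≈ 382.4117 billion.
ΔM = M₂ − M₁ = 382.4117 − 330.1552 = 52.2565 billion.

52.26 billion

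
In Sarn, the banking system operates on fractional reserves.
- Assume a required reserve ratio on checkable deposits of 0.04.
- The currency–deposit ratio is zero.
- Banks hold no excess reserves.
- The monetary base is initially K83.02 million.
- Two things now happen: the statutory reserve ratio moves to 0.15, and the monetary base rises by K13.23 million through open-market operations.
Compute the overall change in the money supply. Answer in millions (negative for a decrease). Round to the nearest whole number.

-1434 million

Before: m₁ = 1 / (0.04) = 25, MB₁ = 83.02, so M₁ = 25 × 83.02 = 2075.5 million.
After: m₂ = 1 / (0.15) ≈ 6.6667, MB₂ = 83.02 + 13.23 = 96.25, so M₂ = 6.6667 × 96.25 ≈ 641.6699 million.
ΔM = M₂ − M₁ = 641.6699 − 2075.5 = -1433.8301 million.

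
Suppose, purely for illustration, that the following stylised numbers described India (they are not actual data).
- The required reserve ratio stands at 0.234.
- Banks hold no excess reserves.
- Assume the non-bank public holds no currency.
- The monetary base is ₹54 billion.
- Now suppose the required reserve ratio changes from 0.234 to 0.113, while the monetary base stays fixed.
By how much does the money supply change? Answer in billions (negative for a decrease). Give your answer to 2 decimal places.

Initially m₁ = 1 / (0.234) ≈ 4.27350, so M₁ = 4.27350 × 54 = 230.769 billion.
After the change m₂ = 1 / (0.113) ≈ 8.84956, so M₂ = 8.84956 × 54 ≈ 477.8762 billion.
ΔM = M₂ − M₁ = 477.8762 − 230.769 = 247.1072 billion.

₹247.11 billion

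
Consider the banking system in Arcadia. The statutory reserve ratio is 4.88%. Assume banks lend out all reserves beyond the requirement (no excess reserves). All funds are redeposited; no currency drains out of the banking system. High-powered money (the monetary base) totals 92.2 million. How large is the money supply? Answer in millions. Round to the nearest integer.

With no currency drain or excess reserves, the money multiplier is m = 1/rr = 1/0.0488 ≈ 20.4918.
Money supply M = m × MB = 20.4918 × 92.2 ≈ 1889.344 million.

1889 million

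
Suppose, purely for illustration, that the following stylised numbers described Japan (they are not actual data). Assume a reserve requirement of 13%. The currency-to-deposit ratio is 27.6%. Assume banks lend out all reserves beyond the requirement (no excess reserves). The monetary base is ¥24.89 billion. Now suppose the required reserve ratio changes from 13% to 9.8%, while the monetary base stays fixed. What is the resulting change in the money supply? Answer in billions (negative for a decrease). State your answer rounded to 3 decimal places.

Initially m₁ = (1 + 0.276) / (0.13 + 0.276) ≈ 3.142857, so M₁ = 3.142857 × 24.89 ≈ 78.2257 billion.
After the change m₂ = (1 + 0.276) / (0.098 + 0.276) ≈ 3.411765, so M₂ = 3.411765 × 24.89 ≈ 84.9188 billion.
ΔM = M₂ − M₁ = 84.9188 − 78.2257 = 6.6931 billion.

¥6.693 billion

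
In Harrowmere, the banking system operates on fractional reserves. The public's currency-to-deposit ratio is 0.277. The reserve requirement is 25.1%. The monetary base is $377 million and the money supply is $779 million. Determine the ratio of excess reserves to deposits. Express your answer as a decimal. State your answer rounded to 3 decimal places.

Using m = M/MB = 779/377 ≈ 2.066313. Since m = (1 + c)/(c + rr + e), the denominator satisfies c + rr + e = (1 + c)/m = (1 + 0.277) / 2.066313 ≈ 0.618009.
With c = 0.277 and rr = 0.251, the ratio of excess reserves to deposits is 0.618009 − 0.277 − 0.251 = 0.090009.

0.090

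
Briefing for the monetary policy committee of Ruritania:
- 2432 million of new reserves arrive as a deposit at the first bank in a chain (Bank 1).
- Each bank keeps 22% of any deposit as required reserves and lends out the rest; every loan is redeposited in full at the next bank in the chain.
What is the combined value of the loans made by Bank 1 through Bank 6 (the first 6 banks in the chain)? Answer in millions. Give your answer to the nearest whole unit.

Bank i lends (1 − rr)^i of the original deposit: Bank 1 lends 2432·0.7800 = 1896.9600, Bank 2 lends 2432·0.7800² = 1479.6288, and so on.
Summing a geometric series: total = 2432·[0.7800·(1 − 0.7800^6) / (1 − 0.7800)] ≈ 6680.7517 million.

6681 million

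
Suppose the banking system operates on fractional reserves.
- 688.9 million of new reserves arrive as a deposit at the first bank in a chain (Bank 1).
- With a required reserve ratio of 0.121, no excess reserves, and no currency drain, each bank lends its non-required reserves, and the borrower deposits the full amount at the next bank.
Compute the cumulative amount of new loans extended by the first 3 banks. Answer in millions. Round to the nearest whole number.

1606 million

Bank i lends (1 − rr)^i of the original deposit: Bank 1 lends 688.9·0.8790 = 605.5431, Bank 2 lends 688.9·0.8790² ≈ 532.2724, and so on.
Summing a geometric series: total = 688.9·[0.8790·(1 − 0.8790^3) / (1 − 0.8790)] ≈ 1605.6829 million.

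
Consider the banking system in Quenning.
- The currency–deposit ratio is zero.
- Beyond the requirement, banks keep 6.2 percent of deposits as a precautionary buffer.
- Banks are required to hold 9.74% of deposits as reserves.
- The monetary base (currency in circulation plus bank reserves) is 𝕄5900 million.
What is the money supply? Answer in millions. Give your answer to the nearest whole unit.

𝕄37014 million

The money multiplier is m = 1 / (rr + e) = 1 / (0.0974 + 0.062) ≈ 6.27353.
So M = m × MB = 6.27353 × 5900 = 37013.827 million.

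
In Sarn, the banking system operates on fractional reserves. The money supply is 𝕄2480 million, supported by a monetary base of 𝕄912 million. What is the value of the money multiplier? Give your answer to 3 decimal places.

2.719

The money multiplier is m = M / MB = 2480 / 912 ≈ 2.71930.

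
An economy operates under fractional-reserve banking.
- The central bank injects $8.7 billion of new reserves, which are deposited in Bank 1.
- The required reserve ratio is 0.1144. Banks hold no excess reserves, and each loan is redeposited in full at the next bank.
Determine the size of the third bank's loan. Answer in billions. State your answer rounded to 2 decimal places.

$6.04 billion

Each bank lends a fraction (1 − rr) = 0.8856 of the deposit it receives, so Bank 3 receives 8.7·0.8856^2 and lends 8.7·0.8856^3 ≈ 6.0427 billion.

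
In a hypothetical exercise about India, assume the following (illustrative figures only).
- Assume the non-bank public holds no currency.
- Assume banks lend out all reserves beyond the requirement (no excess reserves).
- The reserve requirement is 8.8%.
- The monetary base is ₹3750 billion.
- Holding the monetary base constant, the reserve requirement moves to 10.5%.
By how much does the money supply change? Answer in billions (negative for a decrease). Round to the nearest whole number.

-6899 billion

Initially m₁ = 1 / (0.088) ≈ 11.36364, so M₁ = 11.36364 × 3750 = 42613.65 billion.
After the change m₂ = 1 / (0.105) ≈ 9.52381, so M₂ = 9.52381 × 3750 = 35714.2875 billion.
ΔM = M₂ − M₁ = 35714.2875 − 42613.65 = -6899.3625 billion.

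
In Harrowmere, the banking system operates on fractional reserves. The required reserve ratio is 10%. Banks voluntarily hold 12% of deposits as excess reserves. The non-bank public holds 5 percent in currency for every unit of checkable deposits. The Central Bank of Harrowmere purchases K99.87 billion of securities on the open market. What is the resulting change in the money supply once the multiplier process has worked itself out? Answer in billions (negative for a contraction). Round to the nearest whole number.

The money multiplier is m = (1 + c) / (rr + e + c) = (1 + 0.05) / (0.1 + 0.12 + 0.05) ≈ 3.8889.
The purchase adds 99.87 billion of base, so ΔM = m × ΔMB = 3.8889 × (+99.87) ≈ 388.3844 billion.

K388 billion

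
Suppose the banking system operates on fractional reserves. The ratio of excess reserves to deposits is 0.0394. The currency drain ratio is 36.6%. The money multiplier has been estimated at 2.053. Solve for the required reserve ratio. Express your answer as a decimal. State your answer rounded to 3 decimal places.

0.260

Using m = 2.053. Since m = (1 + c)/(c + rr + e), the denominator satisfies c + rr + e = (1 + c)/m = (1 + 0.366) / 2.053 ≈ 0.665368.
With c = 0.366 and e = 0.0394, the required reserve ratio is 0.665368 − 0.366 − 0.0394 = 0.259968.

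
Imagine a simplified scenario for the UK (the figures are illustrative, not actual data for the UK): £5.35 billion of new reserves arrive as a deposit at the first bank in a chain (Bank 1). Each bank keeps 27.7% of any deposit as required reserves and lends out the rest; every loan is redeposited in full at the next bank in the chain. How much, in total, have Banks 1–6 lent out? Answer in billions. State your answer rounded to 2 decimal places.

Bank i lends (1 − rr)^i of the original deposit: Bank 1 lends 5.35·0.7230 ≈ 3.8680, Bank 2 lends 5.35·0.7230² ≈ 2.7966, and so on.
Summing a geometric series: total = 5.35·[0.7230·(1 − 0.7230^6) / (1 − 0.7230)] ≈ 11.9695 billion.

£11.97 billion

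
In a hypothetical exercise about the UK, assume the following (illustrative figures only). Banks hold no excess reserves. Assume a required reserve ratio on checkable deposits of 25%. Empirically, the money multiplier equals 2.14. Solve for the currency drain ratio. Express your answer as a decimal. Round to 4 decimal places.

0.4079

Using m = 2.14. From m = (1 + c)/(c + rr + e), rearranging gives 1 + c = m·(c + rr + e), so c·(1 − m) = m·(rr + e) − 1.
Hence c = [m·(rr + e) − 1]/(1 − m) = [2.14 × (0.25 + 0) − 1] / (1 − 2.14) ≈ 0.407895.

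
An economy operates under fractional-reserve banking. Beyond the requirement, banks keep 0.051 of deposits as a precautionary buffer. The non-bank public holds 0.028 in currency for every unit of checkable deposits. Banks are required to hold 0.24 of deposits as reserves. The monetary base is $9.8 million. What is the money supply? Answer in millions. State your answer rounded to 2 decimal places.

$31.58 million

The money multiplier is m = (1 + c) / (rr + e + c) = (1 + 0.028) / (0.24 + 0.051 + 0.028) ≈ 3.2226.
So M = m × MB = 3.2226 × 9.8 ≈ 31.5815 million.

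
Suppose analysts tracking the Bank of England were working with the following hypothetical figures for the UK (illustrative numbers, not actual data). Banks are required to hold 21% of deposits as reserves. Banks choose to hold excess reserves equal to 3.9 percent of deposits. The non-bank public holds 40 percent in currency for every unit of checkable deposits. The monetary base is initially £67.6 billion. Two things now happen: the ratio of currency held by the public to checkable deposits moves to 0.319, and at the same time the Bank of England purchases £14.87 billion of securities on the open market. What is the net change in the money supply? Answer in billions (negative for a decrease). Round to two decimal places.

£45.69 billion

Before: m₁ = (1 + 0.4) / (0.21 + 0.039 + 0.4) ≈ 2.15716, MB₁ = 67.6, so M₁ = 2.15716 × 67.6 ≈ 145.824 billion.
After: m₂ = (1 + 0.319) / (0.21 + 0.039 + 0.319) ≈ 2.32218, MB₂ = 67.6 + 14.87 = 82.47, so M₂ = 2.32218 × 82.47 ≈ 191.5102 billion.
ΔM = M₂ − M₁ = 191.5102 − 145.824 = 45.6862 billion.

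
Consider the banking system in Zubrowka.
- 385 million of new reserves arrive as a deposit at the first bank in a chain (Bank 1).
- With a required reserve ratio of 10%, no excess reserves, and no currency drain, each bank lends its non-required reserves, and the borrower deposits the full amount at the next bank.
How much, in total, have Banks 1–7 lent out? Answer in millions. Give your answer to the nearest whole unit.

1808 million

Bank i lends (1 − rr)^i of the original deposit: Bank 1 lends 385·0.9000 = 346.5000, Bank 2 lends 385·0.9000² = 311.8500, and so on.
Summing a geometric series: total = 385·[0.9000·(1 − 0.9000^7) / (1 − 0.9000)] ≈ 1807.7012 million.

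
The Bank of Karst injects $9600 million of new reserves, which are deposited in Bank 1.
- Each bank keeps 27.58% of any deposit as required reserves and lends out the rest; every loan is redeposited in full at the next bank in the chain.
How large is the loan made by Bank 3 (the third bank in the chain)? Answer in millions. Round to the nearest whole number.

Each bank lends a fraction (1 − rr) = 0.7242 of the deposit it receives, so Bank 3 receives 9600·0.7242^2 and lends 9600·0.7242^3 ≈ 3646.2530 million.

$3646 million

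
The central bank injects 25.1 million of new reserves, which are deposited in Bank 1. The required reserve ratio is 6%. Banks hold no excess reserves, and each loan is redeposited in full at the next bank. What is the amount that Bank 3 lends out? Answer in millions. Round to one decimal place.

Each bank lends a fraction (1 − rr) = 0.9400 of the deposit it receives, so Bank 3 receives 25.1·0.9400^2 and lends 25.1·0.9400^3 ≈ 20.8477 million.

20.8 million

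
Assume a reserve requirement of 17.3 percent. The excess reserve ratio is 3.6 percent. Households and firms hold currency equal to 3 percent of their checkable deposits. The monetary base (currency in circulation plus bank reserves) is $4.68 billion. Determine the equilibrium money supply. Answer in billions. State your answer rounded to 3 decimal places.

$20.169 billion

The money multiplier is m = (1 + c) / (rr + e + c) = (1 + 0.03) / (0.173 + 0.036 + 0.03) ≈ 4.30962.
So M = m × MB = 4.30962 × 4.68 ≈ 20.169 billion.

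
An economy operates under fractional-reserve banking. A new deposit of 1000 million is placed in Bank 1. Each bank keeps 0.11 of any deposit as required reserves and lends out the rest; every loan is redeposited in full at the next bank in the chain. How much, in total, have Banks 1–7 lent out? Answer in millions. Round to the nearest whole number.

4512 million

Bank i lends (1 − rr)^i of the original deposit: Bank 1 lends 1000·0.8900 = 890.0000, Bank 2 lends 1000·0.8900² = 792.1000, and so on.
Summing a geometric series: total = 1000·[0.8900·(1 − 0.8900^7) / (1 − 0.8900)] ≈ 4512.1920 million.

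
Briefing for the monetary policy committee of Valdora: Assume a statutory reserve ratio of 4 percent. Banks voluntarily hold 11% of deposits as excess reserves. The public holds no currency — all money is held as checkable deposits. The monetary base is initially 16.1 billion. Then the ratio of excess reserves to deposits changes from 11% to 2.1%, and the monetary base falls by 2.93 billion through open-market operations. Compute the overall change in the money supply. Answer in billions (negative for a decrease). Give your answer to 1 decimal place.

Before: m₁ = 1 / (0.04 + 0.11) ≈ 6.6667, MB₁ = 16.1, so M₁ = 6.6667 × 16.1 ≈ 107.3339 billion.
After: m₂ = 1 / (0.04 + 0.021) ≈ 16.3934, MB₂ = 16.1 − 2.93 = 13.17, so M₂ = 16.3934 × 13.17 ≈ 215.9011 billion.
ΔM = M₂ − M₁ = 215.9011 − 107.3339 = 108.5672 billion.

108.6 billion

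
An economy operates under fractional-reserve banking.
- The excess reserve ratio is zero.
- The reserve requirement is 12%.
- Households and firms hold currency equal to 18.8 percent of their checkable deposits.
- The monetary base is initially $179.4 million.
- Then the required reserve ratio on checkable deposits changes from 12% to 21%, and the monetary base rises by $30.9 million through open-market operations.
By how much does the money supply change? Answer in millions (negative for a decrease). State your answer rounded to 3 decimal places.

-64.242 million

Before: m₁ = (1 + 0.188) / (0.12 + 0.188) ≈ 3.8571429, MB₁ = 179.4, so M₁ = 3.8571429 × 179.4 ≈ 691.9714 million.
After: m₂ = (1 + 0.188) / (0.21 + 0.188) ≈ 2.9849246, MB₂ = 179.4 + 30.9 = 210.3, so M₂ = 2.9849246 × 210.3 ≈ 627.7296 million.
ΔM = M₂ − M₁ = 627.7296 − 691.9714 = -64.2418 million.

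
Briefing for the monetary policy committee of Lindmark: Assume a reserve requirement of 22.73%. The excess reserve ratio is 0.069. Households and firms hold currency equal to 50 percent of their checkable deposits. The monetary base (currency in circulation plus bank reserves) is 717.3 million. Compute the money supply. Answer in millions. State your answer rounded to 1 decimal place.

1351.2 million

The money multiplier is m = (1 + c) / (rr + e + c) = (1 + 0.5) / (0.2273 + 0.069 + 0.5) ≈ 1.88371.
So M = m × MB = 1.88371 × 717.3 ≈ 1351.1852 million.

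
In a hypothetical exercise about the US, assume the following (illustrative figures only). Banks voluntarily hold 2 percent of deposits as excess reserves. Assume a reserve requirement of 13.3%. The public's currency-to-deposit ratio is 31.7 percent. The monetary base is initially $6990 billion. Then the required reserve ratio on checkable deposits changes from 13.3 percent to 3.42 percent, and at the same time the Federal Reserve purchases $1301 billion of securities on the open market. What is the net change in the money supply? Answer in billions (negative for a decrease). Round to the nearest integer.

Before: m₁ = (1 + 0.317) / (0.133 + 0.02 + 0.317) ≈ 2.80213, MB₁ = 6990, so M₁ = 2.80213 × 6990 = 19586.8887 billion.
After: m₂ = (1 + 0.317) / (0.0342 + 0.02 + 0.317) ≈ 3.54795, MB₂ = 6990 + 1301 = 8291, so M₂ = 3.54795 × 8291 ≈ 29416.0535 billion.
ΔM = M₂ − M₁ = 29416.0535 − 19586.8887 = 9829.1648 billion.

$9829 billion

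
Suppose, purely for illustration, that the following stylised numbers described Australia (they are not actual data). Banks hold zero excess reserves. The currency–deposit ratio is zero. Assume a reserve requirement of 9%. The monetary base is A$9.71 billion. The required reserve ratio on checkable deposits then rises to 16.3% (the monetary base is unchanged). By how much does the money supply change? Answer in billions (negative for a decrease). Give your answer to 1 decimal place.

Initially m₁ = 1 / (0.09) ≈ 11.1111, so M₁ = 11.1111 × 9.71 ≈ 107.8888 billion.
After the change m₂ = 1 / (0.163) ≈ 6.1350, so M₂ = 6.1350 × 9.71 ≈ 59.5709 billion.
ΔM = M₂ − M₁ = 59.5709 − 107.8888 = -48.3179 billion.

-48.3 billion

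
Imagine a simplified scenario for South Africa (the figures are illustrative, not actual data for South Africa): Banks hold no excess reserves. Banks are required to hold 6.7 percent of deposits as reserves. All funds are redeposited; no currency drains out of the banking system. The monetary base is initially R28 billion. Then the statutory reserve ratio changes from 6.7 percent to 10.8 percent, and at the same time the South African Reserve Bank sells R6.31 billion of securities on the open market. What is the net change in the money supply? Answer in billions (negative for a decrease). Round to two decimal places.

Before: m₁ = 1 / (0.067) ≈ 14.92537, MB₁ = 28, so M₁ = 14.92537 × 28 ≈ 417.9104 billion.
After: m₂ = 1 / (0.108) ≈ 9.25926, MB₂ = 28 − 6.31 = 21.69, so M₂ = 9.25926 × 21.69 ≈ 200.8333 billion.
ΔM = M₂ − M₁ = 200.8333 − 417.9104 = -217.0771 billion.

-217.08 billion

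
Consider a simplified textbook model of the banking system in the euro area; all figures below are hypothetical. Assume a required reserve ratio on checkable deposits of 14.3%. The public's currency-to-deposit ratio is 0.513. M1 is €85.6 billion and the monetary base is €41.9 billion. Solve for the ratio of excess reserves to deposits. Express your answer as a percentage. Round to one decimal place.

8.5%

Using m = M/MB = 85.6/41.9 ≈ 2.042959. Since m = (1 + c)/(c + rr + e), the denominator satisfies c + rr + e = (1 + c)/m = (1 + 0.513) / 2.042959 ≈ 0.740592.
With c = 0.513 and rr = 0.143, the ratio of excess reserves to deposits is 0.740592 − 0.513 − 0.143 = 0.084592.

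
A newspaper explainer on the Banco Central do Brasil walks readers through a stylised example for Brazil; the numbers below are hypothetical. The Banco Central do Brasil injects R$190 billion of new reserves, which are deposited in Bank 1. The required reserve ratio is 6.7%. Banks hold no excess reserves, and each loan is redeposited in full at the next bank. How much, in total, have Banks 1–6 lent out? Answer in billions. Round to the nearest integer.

R$901 billion

Bank i lends (1 − rr)^i of the original deposit: Bank 1 lends 190·0.9330 = 177.2700, Bank 2 lends 190·0.9330² ≈ 165.3929, and so on.
Summing a geometric series: total = 190·[0.9330·(1 − 0.9330^6) / (1 − 0.9330)] ≈ 900.6004 billion.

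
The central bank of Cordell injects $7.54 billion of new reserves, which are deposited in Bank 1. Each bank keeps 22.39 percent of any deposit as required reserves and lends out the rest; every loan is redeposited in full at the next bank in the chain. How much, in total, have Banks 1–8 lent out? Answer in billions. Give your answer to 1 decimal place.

$22.7 billion

Bank i lends (1 − rr)^i of the original deposit: Bank 1 lends 7.54·0.7761 ≈ 5.8518, Bank 2 lends 7.54·0.7761² ≈ 4.5416, and so on.
Summing a geometric series: total = 7.54·[0.7761·(1 − 0.7761^8) / (1 − 0.7761)] ≈ 22.6956 billion.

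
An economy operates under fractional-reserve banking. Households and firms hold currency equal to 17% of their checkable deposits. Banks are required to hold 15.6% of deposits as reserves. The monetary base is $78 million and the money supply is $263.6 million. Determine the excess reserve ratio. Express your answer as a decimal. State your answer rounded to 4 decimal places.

Using m = M/MB = 263.6/78 ≈ 3.379487. Since m = (1 + c)/(c + rr + e), the denominator satisfies c + rr + e = (1 + c)/m = (1 + 0.17) / 3.379487 ≈ 0.346206.
With c = 0.17 and rr = 0.156, the excess reserve ratio is 0.346206 − 0.17 − 0.156 = 0.020206.

0.0202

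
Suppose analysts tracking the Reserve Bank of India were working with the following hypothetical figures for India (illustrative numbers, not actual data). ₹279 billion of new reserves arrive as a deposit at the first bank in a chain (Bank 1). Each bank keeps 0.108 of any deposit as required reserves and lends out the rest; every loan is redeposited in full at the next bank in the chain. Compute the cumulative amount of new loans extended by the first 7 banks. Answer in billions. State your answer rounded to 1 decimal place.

₹1269.0 billion

Bank i lends (1 − rr)^i of the original deposit: Bank 1 lends 279·0.8920 = 248.8680, Bank 2 lends 279·0.8920² ≈ 221.9903, and so on.
Summing a geometric series: total = 279·[0.8920·(1 − 0.8920^7) / (1 − 0.8920)] ≈ 1268.9545 billion.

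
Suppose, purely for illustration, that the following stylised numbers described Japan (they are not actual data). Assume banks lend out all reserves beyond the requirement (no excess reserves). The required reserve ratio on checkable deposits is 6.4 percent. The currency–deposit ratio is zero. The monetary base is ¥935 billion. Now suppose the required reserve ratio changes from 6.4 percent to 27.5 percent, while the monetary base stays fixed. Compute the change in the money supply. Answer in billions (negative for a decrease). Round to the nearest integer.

Initially m₁ = 1 / (0.064) = 15.6250, so M₁ = 15.6250 × 935 = 14609.375 billion.
After the change m₂ = 1 / (0.275) ≈ 3.6364, so M₂ = 3.6364 × 935 = 3400.034 billion.
ΔM = M₂ − M₁ = 3400.034 − 14609.375 = -11209.341 billion.

-11209 billion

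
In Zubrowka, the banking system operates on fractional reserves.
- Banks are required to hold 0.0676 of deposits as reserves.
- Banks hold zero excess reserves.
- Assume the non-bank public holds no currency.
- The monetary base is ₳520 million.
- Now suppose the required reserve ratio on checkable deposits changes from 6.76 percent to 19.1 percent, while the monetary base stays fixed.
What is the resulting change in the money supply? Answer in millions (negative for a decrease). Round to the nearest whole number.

Initially m₁ = 1 / (0.0676) ≈ 14.7929, so M₁ = 14.7929 × 520 = 7692.308 million.
After the change m₂ = 1 / (0.191) ≈ 5.2356, so M₂ = 5.2356 × 520 = 2722.512 million.
ΔM = M₂ − M₁ = 2722.512 − 7692.308 = -4969.796 million.

-4970 million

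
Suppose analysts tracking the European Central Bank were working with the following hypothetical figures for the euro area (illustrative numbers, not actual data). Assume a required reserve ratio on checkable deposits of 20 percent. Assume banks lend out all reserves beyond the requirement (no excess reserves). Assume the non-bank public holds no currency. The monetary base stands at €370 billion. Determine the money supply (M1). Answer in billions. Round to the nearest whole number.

€1850 billion

With no currency drain or excess reserves, the money multiplier is m = 1/rr = 1/0.2 = 5.
Money supply M = m × MB = 5 × 370 = 1850 billion.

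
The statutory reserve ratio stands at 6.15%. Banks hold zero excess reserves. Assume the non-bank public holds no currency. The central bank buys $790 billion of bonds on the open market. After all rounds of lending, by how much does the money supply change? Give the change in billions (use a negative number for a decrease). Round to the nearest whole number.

$12846 billion

The simple money multiplier is m = 1/rr = 1/0.0615 ≈ 16.2602.
An open-market purchase increases the monetary base by 790 billion, so ΔM = m × ΔMB = 16.2602 × 790 = 12845.558 billion.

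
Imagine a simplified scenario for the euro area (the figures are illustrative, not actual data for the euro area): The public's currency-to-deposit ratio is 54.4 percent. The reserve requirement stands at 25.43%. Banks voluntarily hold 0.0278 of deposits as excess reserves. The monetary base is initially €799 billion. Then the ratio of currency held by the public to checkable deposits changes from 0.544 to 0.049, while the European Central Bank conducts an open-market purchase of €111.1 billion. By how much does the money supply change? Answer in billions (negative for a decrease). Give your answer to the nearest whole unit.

Before: m₁ = (1 + 0.544) / (0.2543 + 0.0278 + 0.544) ≈ 1.8690, MB₁ = 799, so M₁ = 1.8690 × 799 = 1493.331 billion.
After: m₂ = (1 + 0.049) / (0.2543 + 0.0278 + 0.049) ≈ 3.1682, MB₂ = 799 + 111.1 = 910.1, so M₂ = 3.1682 × 910.1 ≈ 2883.3788 billion.
ΔM = M₂ − M₁ = 2883.3788 − 1493.331 = 1390.0478 billion.

€1390 billion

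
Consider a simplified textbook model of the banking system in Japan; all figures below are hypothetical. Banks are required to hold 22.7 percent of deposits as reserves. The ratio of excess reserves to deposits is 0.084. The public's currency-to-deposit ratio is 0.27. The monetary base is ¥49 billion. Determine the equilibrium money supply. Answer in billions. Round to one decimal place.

The money multiplier is m = (1 + c) / (rr + e + c) = (1 + 0.27) / (0.227 + 0.084 + 0.27) ≈ 2.1859.
So M = m × MB = 2.1859 × 49 = 107.1091 billion.

¥107.1 billion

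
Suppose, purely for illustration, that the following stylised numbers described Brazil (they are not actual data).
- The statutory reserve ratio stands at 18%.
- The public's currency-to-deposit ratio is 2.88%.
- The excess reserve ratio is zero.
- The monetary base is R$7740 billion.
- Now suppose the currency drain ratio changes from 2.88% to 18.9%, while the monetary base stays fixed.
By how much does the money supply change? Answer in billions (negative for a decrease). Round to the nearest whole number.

Initially m₁ = (1 + 0.0288) / (0.18 + 0.0288) ≈ 4.92720, so M₁ = 4.92720 × 7740 = 38136.528 billion.
After the change m₂ = (1 + 0.189) / (0.18 + 0.189) ≈ 3.22222, so M₂ = 3.22222 × 7740 = 24939.9828 billion.
ΔM = M₂ − M₁ = 24939.9828 − 38136.528 = -13196.5452 billion.

-13197 billion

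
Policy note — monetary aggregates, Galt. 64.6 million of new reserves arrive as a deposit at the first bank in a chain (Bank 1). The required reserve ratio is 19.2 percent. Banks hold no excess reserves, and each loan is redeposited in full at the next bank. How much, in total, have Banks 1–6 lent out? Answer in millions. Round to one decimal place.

196.2 million

Bank i lends (1 − rr)^i of the original deposit: Bank 1 lends 64.6·0.8080 = 52.1968, Bank 2 lends 64.6·0.8080² ≈ 42.1750, and so on.
Summing a geometric series: total = 64.6·[0.8080·(1 − 0.8080^6) / (1 − 0.8080)] ≈ 196.2080 million.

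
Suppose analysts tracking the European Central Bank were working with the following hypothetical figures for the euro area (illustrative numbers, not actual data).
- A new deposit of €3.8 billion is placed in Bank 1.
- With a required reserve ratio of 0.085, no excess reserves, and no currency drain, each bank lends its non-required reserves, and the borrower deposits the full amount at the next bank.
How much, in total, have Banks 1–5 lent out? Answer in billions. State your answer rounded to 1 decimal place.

€14.7 billion

Bank i lends (1 − rr)^i of the original deposit: Bank 1 lends 3.8·0.9150 = 3.4770, Bank 2 lends 3.8·0.9150² ≈ 3.1815, and so on.
Summing a geometric series: total = 3.8·[0.9150·(1 − 0.9150^5) / (1 − 0.9150)] ≈ 14.6703 billion.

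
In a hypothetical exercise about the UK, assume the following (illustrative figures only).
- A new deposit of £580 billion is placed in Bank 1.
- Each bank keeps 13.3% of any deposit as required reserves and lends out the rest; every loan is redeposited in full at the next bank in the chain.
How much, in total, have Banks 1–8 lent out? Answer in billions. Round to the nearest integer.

Bank i lends (1 − rr)^i of the original deposit: Bank 1 lends 580·0.8670 = 502.8600, Bank 2 lends 580·0.8670² ≈ 435.9796, and so on.
Summing a geometric series: total = 580·[0.8670·(1 − 0.8670^8) / (1 − 0.8670)] ≈ 2573.7884 billion.

£2574 billion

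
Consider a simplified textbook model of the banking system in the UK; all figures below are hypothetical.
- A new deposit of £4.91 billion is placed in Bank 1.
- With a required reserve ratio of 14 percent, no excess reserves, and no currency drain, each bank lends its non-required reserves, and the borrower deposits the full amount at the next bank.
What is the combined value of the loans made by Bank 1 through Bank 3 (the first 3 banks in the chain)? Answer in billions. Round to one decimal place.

£11.0 billion

Bank i lends (1 − rr)^i of the original deposit: Bank 1 lends 4.91·0.8600 = 4.2226, Bank 2 lends 4.91·0.8600² ≈ 3.6314, and so on.
Summing a geometric series: total = 4.91·[0.8600·(1 − 0.8600^3) / (1 − 0.8600)] ≈ 10.9771 billion.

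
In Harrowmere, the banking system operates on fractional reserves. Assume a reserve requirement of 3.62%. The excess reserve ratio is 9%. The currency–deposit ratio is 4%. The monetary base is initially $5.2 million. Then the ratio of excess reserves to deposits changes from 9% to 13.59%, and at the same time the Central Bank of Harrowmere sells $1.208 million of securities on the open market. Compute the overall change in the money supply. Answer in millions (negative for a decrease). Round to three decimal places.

-12.965 million

Before: m₁ = (1 + 0.04) / (0.0362 + 0.09 + 0.04) ≈ 6.25752, MB₁ = 5.2, so M₁ = 6.25752 × 5.2 ≈ 32.5391 million.
After: m₂ = (1 + 0.04) / (0.0362 + 0.1359 + 0.04) ≈ 4.90335, MB₂ = 5.2 − 1.208 = 3.992, so M₂ = 4.90335 × 3.992 ≈ 19.5742 million.
ΔM = M₂ − M₁ = 19.5742 − 32.5391 = -12.9649 million.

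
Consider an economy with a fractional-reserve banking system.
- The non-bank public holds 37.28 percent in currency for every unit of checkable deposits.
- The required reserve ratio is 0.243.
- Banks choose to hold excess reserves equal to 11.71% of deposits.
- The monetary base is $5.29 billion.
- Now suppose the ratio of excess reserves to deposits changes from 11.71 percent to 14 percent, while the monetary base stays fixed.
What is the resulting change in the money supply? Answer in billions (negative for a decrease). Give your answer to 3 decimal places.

Initially m₁ = (1 + 0.3728) / (0.243 + 0.1171 + 0.3728) ≈ 1.87311, so M₁ = 1.87311 × 5.29 ≈ 9.9088 billion.
After the change m₂ = (1 + 0.3728) / (0.243 + 0.14 + 0.3728) ≈ 1.81635, so M₂ = 1.81635 × 5.29 ≈ 9.6085 billion.
ΔM = M₂ − M₁ = 9.6085 − 9.9088 = -0.3003 billion.

-0.300 billion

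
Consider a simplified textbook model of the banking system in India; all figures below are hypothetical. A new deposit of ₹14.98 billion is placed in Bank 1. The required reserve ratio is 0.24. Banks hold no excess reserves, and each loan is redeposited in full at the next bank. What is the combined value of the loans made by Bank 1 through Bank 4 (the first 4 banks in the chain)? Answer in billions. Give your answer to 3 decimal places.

Bank i lends (1 − rr)^i of the original deposit: Bank 1 lends 14.98·0.7600 = 11.3848, Bank 2 lends 14.98·0.7600² ≈ 8.6524, and so on.
Summing a geometric series: total = 14.98·[0.7600·(1 − 0.7600^4) / (1 − 0.7600)] ≈ 31.6108 billion.

₹31.611 billion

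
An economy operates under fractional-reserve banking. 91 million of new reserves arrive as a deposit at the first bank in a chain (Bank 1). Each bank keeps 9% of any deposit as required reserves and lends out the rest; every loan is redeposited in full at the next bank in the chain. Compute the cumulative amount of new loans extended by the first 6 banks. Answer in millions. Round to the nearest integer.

398 million

Bank i lends (1 − rr)^i of the original deposit: Bank 1 lends 91·0.9100 = 82.8100, Bank 2 lends 91·0.9100² = 75.3571, and so on.
Summing a geometric series: total = 91·[0.9100·(1 − 0.9100^6) / (1 − 0.9100)] ≈ 397.6083 million.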